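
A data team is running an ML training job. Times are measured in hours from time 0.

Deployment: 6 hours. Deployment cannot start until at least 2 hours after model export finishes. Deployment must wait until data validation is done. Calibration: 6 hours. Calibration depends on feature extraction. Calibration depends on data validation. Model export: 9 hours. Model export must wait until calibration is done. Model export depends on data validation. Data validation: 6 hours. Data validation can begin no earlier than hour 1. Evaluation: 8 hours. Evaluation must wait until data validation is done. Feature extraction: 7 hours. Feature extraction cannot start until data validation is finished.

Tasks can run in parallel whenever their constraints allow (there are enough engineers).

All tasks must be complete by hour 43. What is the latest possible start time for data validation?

Nothing follows deployment; the deadline of hour 43 is its only limit. It must start by 43 − 6 = hour 37.
Since deployment (must start by hour 37, minus 2-hour gap → hour 35) depends on it, model export must finish by hour 35. Backing off its 9-hour duration gives a latest start of hour 26.
Since model export (must start by hour 26) depends on it, calibration must finish by hour 26. Backing off its 6-hour duration gives a latest start of hour 20.
Feature extraction must finish before calibration (must start by hour 20). With a 7-hour duration, feature extraction must start by 20 − 7 = hour 13.
Evaluation has no dependents, so it just needs to finish by hour 43. Starting by 43 − 8 = hour 35 achieves that.
Data validation must finish in time for feature extraction (must start by hour 13); evaluation (must start by hour 35); calibration (must start by hour 20); model export (must start by hour 26); deployment (must start by hour 37). The tightest is hour 13, so data validation must start by 13 − 6 = hour 7.

7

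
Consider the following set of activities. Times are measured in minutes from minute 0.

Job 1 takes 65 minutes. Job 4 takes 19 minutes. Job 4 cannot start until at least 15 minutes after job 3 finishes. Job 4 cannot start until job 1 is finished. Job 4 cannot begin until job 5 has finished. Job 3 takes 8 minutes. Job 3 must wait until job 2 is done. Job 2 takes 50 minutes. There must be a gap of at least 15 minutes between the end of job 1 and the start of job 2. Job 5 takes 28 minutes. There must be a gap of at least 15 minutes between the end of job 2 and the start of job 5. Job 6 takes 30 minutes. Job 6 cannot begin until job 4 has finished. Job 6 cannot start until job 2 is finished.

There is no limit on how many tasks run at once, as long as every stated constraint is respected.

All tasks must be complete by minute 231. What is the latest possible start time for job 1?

9

Job 6 has no dependents, so it just needs to finish by minute 231. Starting by 231 − 30 = minute 201 achieves that.
Since job 6 (must start by minute 201) depends on it, job 4 must finish by minute 201. Backing off its 19-minute duration gives a latest start of minute 182.
Job 3 has to be done before job 4 (must start by minute 182, minus 15-minute gap → minute 167). That means finishing by minute 167, i.e. starting by 167 − 8 = minute 159.
Job 5 feeds into job 4 (must start by minute 182); so job 5 must finish by minute 182 and therefore start by minute 154.
Job 2 must finish in time for job 3 (must start by minute 159); job 5 (must start by minute 154, minus 15-minute gap → minute 139); job 6 (must start by minute 201). The tightest is minute 139, so job 2 must start by 139 − 50 = minute 89.
Job 1 feeds job 2 (must start by minute 89, minus 15-minute gap → minute 74); job 4 (must start by minute 182). Taking the minimum, job 1 must finish by minute 74 and start by 74 − 65 = minute 9.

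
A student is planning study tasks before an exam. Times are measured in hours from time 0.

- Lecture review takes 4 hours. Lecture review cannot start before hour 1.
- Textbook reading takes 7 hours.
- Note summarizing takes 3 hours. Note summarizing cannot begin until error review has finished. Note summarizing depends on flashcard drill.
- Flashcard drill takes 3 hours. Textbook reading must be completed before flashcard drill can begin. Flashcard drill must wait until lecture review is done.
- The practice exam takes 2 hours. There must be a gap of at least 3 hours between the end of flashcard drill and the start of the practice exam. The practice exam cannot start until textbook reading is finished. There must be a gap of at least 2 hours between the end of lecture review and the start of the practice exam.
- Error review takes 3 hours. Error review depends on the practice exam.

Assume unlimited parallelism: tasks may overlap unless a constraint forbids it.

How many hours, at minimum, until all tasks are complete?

21

After its own release at hour 1, lecture review can start at hour 1 and finishes at hour 5.
Nothing blocks textbook reading, so it runs from hour 0 to hour 7.
Flashcard drill cannot start until textbook reading (finishes hour 7); lecture review (finishes hour 5). The controlling bound is hour 7, so flashcard drill finishes at 7 + 3 = hour 10.
The practice exam needs all of flashcard drill (finishes hour 10, plus 3-hour gap → hour 13); textbook reading (finishes hour 7); lecture review (finishes hour 5, plus 2-hour gap → hour 7). That puts its earliest start at hour 13; it finishes at 13 + 2 = hour 15.
After the practice exam (finishes hour 15), error review can start at hour 15 and finishes at hour 18.
For note summarizing: error review (finishes hour 18); flashcard drill (finishes hour 10). Taking the maximum gives a start of hour 18, and it finishes at 18 + 3 = hour 21.
All tasks are finished once the last one completes. Finish times: Textbook reading at 7, Lecture review at 5, Flashcard drill at 10, The practice exam at 15, Error review at 18, Note summarizing at 21. The latest is hour 21.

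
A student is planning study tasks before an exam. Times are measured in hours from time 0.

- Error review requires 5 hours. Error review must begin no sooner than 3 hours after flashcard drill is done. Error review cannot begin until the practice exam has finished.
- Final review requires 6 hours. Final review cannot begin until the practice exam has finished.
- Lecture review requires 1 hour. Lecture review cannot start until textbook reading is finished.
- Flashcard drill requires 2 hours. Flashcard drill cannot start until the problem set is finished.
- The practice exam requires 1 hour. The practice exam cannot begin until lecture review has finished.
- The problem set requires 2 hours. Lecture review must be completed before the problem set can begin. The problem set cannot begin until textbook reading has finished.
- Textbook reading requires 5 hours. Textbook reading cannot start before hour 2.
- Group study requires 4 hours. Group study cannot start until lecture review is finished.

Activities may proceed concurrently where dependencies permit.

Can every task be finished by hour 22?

Yes

Textbook reading waits on its own release at hour 2, so it starts at hour 2 and finishes at 2 + 5 = hour 7.
Lecture review cannot begin until textbook reading (finishes hour 7). It runs from hour 7 to 7 + 1 = hour 8.
Group study waits on lecture review (finishes hour 8), so it starts at hour 8 and finishes at 8 + 4 = hour 12.
The practice exam cannot begin until lecture review (finishes hour 8). It runs from hour 8 to 8 + 1 = hour 9.
Final review waits on the practice exam (finishes hour 9), so it starts at hour 9 and finishes at 9 + 6 = hour 15.
The problem set cannot start until lecture review (finishes hour 8); textbook reading (finishes hour 7). The controlling bound is hour 8, so the problem set finishes at 8 + 2 = hour 10.
After the problem set (finishes hour 10), flashcard drill can start at hour 10 and finishes at hour 12.
Error review cannot start until flashcard drill (finishes hour 12, plus 3-hour gap → hour 15); the practice exam (finishes hour 9). The controlling bound is hour 15, so error review finishes at 15 + 5 = hour 20.
Every task is finished by hour 20, which is no later than the deadline of 22, so the schedule is feasible.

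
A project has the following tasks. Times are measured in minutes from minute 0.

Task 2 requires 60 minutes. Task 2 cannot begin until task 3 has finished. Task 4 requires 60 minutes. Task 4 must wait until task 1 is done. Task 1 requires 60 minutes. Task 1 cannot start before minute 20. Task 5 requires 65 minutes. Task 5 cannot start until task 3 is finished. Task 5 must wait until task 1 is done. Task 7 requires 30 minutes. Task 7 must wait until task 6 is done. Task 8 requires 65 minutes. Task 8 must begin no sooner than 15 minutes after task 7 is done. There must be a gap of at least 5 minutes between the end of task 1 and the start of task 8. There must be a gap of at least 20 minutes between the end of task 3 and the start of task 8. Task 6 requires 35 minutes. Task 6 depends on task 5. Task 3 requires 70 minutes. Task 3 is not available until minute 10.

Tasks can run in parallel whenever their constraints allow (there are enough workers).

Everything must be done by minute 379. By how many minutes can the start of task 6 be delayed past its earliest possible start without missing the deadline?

89

Task 3 waits on its own release at minute 10, so it starts at minute 10 and finishes at 10 + 70 = minute 80.
Task 1 cannot begin until its own release at minute 20. It runs from minute 20 to 20 + 60 = minute 80.
Task 5 has to wait for task 3 (finishes minute 80); task 1 (finishes minute 80). The latest of these is minute 80, so task 5 runs minute 80 to 80 + 65 = minute 145.
Task 6 waits on task 5 (finishes minute 145), so it starts at minute 145 and finishes at 145 + 35 = minute 180.

Working backward from the deadline:
Nothing follows task 8; the deadline of minute 379 is its only limit. It must start by 379 − 65 = minute 314.
Task 7 has to be done before task 8 (must start by minute 314, minus 15-minute gap → minute 299). That means finishing by minute 299, i.e. starting by 299 − 30 = minute 269.
Task 6 feeds into task 7 (must start by minute 269); so task 6 must finish by minute 269 and therefore start by minute 234.
So task 6 can start as early as minute 145 and as late as minute 234, giving 234 − 145 = 89 minutes of slack.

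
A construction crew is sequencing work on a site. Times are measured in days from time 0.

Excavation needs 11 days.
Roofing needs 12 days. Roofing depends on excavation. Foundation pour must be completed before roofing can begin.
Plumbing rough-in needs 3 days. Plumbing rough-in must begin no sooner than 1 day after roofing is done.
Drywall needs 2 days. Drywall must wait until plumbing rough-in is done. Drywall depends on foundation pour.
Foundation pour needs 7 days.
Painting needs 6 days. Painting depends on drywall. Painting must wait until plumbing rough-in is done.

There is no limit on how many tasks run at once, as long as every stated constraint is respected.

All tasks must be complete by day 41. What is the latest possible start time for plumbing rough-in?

30

Nothing follows painting; the deadline of day 41 is its only limit. It must start by 41 − 6 = day 35.
Drywall has to be done before painting (must start by day 35). That means finishing by day 35, i.e. starting by 35 − 2 = day 33.
Plumbing rough-in has several dependents: drywall (must start by day 33); painting (must start by day 35). The earliest of those limits is day 33, so plumbing rough-in must start by 33 − 3 = day 30.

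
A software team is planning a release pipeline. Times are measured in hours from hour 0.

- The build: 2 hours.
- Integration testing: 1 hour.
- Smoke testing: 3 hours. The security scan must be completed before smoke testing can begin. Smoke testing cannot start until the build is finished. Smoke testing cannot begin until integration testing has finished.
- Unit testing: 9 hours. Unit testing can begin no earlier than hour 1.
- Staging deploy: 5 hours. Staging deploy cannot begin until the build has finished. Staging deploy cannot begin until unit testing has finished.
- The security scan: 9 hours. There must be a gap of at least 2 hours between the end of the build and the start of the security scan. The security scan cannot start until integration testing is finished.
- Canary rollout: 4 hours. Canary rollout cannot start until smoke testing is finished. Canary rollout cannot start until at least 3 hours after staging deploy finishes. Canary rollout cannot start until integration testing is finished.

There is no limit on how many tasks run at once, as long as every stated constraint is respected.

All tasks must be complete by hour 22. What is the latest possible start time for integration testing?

5

Canary rollout must finish by hour 22; it takes 4 hours, so it must start by 22 − 4 = hour 18.
Since canary rollout (must start by hour 18) depends on it, smoke testing must finish by hour 18. Backing off its 3-hour duration gives a latest start of hour 15.
The security scan must finish before smoke testing (must start by hour 15). With a 9-hour duration, the security scan must start by 15 − 9 = hour 6.
Integration testing feeds the security scan (must start by hour 6); smoke testing (must start by hour 15); canary rollout (must start by hour 18). Taking the minimum, integration testing must finish by hour 6 and start by 6 − 1 = hour 5.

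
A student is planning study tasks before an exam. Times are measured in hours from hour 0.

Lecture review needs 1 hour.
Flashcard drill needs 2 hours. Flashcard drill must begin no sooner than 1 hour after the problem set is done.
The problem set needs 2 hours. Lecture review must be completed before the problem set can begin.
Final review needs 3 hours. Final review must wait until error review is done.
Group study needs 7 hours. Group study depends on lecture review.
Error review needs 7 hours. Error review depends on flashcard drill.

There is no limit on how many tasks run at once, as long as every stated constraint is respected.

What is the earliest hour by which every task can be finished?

Lecture review has no prerequisites, so it starts at hour 0 and finishes at hour 1.
Group study waits on lecture review (finishes hour 1), so it starts at hour 1 and finishes at 1 + 7 = hour 8.
The problem set cannot begin until lecture review (finishes hour 1). It runs from hour 1 to 1 + 2 = hour 3.
Flashcard drill waits on the problem set (finishes hour 3, plus 1-hour gap → hour 4), so it starts at hour 4 and finishes at 4 + 2 = hour 6.
After flashcard drill (finishes hour 6), error review can start at hour 6 and finishes at hour 13.
Final review waits on error review (finishes hour 13), so it starts at hour 13 and finishes at 13 + 3 = hour 16.
All tasks are finished once the last one completes. Finish times: Lecture review at 1, The problem set at 3, Flashcard drill at 6, Error review at 13, Group study at 8, Final review at 16. The latest is hour 16.

16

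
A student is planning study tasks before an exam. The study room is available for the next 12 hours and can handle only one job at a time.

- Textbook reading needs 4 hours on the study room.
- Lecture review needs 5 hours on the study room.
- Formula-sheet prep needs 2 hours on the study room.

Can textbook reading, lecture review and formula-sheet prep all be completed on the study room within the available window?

Running back to back, the jobs need 4 + 5 + 2 = 11 hours on the study room.
Since 11 ≤ 12, they fit within the window.

Yes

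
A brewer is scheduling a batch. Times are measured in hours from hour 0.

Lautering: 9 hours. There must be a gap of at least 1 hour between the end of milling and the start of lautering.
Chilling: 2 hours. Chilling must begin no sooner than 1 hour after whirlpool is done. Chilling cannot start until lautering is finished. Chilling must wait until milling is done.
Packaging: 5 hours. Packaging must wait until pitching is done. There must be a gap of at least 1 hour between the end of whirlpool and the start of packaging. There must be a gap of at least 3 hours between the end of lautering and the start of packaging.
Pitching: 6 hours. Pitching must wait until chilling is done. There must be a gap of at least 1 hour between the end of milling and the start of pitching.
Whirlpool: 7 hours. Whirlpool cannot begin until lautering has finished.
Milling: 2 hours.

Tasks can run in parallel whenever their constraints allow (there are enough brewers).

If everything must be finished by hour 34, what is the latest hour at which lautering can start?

4

To finish by hour 34, packaging (duration 5) must start no later than hour 29.
Since packaging (must start by hour 29) depends on it, pitching must finish by hour 29. Backing off its 6-hour duration gives a latest start of hour 23.
Chilling feeds into pitching (must start by hour 23); so chilling must finish by hour 23 and therefore start by hour 21.
Whirlpool feeds chilling (must start by hour 21, minus 1-hour gap → hour 20); packaging (must start by hour 29, minus 1-hour gap → hour 28). Taking the minimum, whirlpool must finish by hour 20 and start by 20 − 7 = hour 13.
Lautering must finish in time for whirlpool (must start by hour 13); chilling (must start by hour 21); packaging (must start by hour 29, minus 3-hour gap → hour 26). The tightest is hour 13, so lautering must start by 13 − 9 = hour 4.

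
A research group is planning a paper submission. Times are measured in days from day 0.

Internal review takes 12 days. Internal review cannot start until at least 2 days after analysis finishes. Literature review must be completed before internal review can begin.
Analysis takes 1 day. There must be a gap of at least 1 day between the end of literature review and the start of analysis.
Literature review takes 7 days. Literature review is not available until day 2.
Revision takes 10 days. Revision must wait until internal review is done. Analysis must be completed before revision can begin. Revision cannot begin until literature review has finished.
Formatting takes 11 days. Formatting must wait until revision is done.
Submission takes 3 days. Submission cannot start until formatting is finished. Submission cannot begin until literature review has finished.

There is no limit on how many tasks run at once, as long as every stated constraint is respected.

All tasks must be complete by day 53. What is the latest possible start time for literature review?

6

Submission has no dependents, so it just needs to finish by day 53. Starting by 53 − 3 = day 50 achieves that.
Formatting has to be done before submission (must start by day 50). That means finishing by day 50, i.e. starting by 50 − 11 = day 39.
Revision must finish before formatting (must start by day 39). With a 10-day duration, revision must start by 39 − 10 = day 29.
Since revision (must start by day 29) depends on it, internal review must finish by day 29. Backing off its 12-day duration gives a latest start of day 17.
Analysis has several dependents: internal review (must start by day 17, minus 2-day gap → day 15); revision (must start by day 29). The earliest of those limits is day 15, so analysis must start by 15 − 1 = day 14.
Literature review must finish in time for analysis (must start by day 14, minus 1-day gap → day 13); internal review (must start by day 17); revision (must start by day 29); submission (must start by day 50). The tightest is day 13, so literature review must start by 13 − 7 = day 6.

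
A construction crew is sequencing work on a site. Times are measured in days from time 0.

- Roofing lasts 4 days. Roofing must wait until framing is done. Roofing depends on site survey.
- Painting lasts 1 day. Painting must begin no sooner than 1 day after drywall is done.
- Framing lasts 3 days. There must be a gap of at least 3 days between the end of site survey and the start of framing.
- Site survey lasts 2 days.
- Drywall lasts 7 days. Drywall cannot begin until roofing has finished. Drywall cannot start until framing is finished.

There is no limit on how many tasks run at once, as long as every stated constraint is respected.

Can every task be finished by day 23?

Yes

Site survey can start immediately at day 0; it finishes at day 2.
Framing cannot begin until site survey (finishes day 2, plus 3-day gap → day 5). It runs from day 5 to 5 + 3 = day 8.
Roofing cannot start until framing (finishes day 8); site survey (finishes day 2). The controlling bound is day 8, so roofing finishes at 8 + 4 = day 12.
Drywall cannot start until roofing (finishes day 12); framing (finishes day 8). The controlling bound is day 12, so drywall finishes at 12 + 7 = day 19.
Painting cannot begin until drywall (finishes day 19, plus 1-day gap → day 20). It runs from day 20 to 20 + 1 = day 21.
Every task is finished by day 21, which is no later than the deadline of 23, so the schedule is feasible.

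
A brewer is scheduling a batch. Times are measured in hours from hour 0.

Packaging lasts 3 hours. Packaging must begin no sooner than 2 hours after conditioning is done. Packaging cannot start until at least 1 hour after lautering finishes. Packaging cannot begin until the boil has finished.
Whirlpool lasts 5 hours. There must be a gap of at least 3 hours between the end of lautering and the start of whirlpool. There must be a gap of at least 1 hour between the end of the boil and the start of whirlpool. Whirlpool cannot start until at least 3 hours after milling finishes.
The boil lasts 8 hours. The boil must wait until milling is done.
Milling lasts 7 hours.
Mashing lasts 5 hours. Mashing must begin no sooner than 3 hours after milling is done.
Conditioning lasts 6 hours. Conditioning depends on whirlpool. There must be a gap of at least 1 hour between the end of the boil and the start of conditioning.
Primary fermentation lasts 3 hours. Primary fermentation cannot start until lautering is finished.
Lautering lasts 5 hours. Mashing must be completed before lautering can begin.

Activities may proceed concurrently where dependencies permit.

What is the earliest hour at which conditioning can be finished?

Milling can start immediately at hour 0; it finishes at hour 7.
The boil waits on milling (finishes hour 7), so it starts at hour 7 and finishes at 7 + 8 = hour 15.
After milling (finishes hour 7, plus 3-hour gap → hour 10), mashing can start at hour 10 and finishes at hour 15.
Lautering cannot begin until mashing (finishes hour 15). It runs from hour 15 to 15 + 5 = hour 20.
For whirlpool: lautering (finishes hour 20, plus 3-hour gap → hour 23); the boil (finishes hour 15, plus 1-hour gap → hour 16); milling (finishes hour 7, plus 3-hour gap → hour 10). Taking the maximum gives a start of hour 23, and it finishes at 23 + 5 = hour 28.
For conditioning: whirlpool (finishes hour 28); the boil (finishes hour 15, plus 1-hour gap → hour 16). Taking the maximum gives a start of hour 28, and it finishes at 28 + 6 = hour 34.

34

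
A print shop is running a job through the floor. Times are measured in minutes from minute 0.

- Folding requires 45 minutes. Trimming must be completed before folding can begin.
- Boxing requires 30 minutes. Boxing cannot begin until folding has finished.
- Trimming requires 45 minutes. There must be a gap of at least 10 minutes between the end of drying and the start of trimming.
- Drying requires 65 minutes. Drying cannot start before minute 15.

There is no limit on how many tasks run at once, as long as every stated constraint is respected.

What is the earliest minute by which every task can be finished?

Drying cannot begin until its own release at minute 15. It runs from minute 15 to 15 + 65 = minute 80.
Trimming cannot begin until drying (finishes minute 80, plus 10-minute gap → minute 90). It runs from minute 90 to 90 + 45 = minute 135.
After trimming (finishes minute 135), folding can start at minute 135 and finishes at minute 180.
Boxing waits on folding (finishes minute 180), so it starts at minute 180 and finishes at 180 + 30 = minute 210.
All tasks are finished once the last one completes. Finish times: Drying at 80, Trimming at 135, Folding at 180, Boxing at 210. The latest is minute 210.

210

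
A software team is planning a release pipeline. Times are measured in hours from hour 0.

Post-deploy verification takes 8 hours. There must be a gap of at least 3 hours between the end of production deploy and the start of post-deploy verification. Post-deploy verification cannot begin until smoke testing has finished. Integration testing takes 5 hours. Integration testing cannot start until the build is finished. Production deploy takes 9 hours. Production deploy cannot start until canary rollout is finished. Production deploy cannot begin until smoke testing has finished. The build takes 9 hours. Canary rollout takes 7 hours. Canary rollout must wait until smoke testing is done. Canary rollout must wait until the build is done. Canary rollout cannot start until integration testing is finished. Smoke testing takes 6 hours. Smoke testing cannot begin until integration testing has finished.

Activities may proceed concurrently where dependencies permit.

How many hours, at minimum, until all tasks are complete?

47

The build has no prerequisites, so it starts at hour 0 and finishes at hour 9.
After the build (finishes hour 9), integration testing can start at hour 9 and finishes at hour 14.
After integration testing (finishes hour 14), smoke testing can start at hour 14 and finishes at hour 20.
Canary rollout needs all of smoke testing (finishes hour 20); the build (finishes hour 9); integration testing (finishes hour 14). That puts its earliest start at hour 20; it finishes at 20 + 7 = hour 27.
Production deploy needs all of canary rollout (finishes hour 27); smoke testing (finishes hour 20). That puts its earliest start at hour 27; it finishes at 27 + 9 = hour 36.
Post-deploy verification cannot start until production deploy (finishes hour 36, plus 3-hour gap → hour 39); smoke testing (finishes hour 20). The controlling bound is hour 39, so post-deploy verification finishes at 39 + 8 = hour 47.
All tasks are finished once the last one completes. Finish times: The build at 9, Integration testing at 14, Smoke testing at 20, Canary rollout at 27, Production deploy at 36, Post-deploy verification at 47. The latest is hour 47.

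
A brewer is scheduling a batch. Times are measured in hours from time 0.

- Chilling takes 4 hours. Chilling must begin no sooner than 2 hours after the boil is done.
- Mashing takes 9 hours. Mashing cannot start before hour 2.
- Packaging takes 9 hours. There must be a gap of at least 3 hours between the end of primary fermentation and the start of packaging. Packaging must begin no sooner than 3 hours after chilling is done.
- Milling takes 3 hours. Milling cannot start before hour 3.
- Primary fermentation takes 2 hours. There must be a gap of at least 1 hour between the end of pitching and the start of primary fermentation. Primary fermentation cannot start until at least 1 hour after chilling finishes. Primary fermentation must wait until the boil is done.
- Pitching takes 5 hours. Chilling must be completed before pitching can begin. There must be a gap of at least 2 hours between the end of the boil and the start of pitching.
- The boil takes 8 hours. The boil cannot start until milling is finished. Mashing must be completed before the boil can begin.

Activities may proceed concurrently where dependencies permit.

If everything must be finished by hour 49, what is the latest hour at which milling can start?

Nothing follows packaging; the deadline of hour 49 is its only limit. It must start by 49 − 9 = hour 40.
Primary fermentation must finish before packaging (must start by hour 40, minus 3-hour gap → hour 37). With a 2-hour duration, primary fermentation must start by 37 − 2 = hour 35.
Pitching feeds into primary fermentation (must start by hour 35, minus 1-hour gap → hour 34); so pitching must finish by hour 34 and therefore start by hour 29.
Chilling has several dependents: pitching (must start by hour 29); primary fermentation (must start by hour 35, minus 1-hour gap → hour 34); packaging (must start by hour 40, minus 3-hour gap → hour 37). The earliest of those limits is hour 29, so chilling must start by 29 − 4 = hour 25.
The boil has several dependents: chilling (must start by hour 25, minus 2-hour gap → hour 23); pitching (must start by hour 29, minus 2-hour gap → hour 27); primary fermentation (must start by hour 35). The earliest of those limits is hour 23, so the boil must start by 23 − 8 = hour 15.
Since the boil (must start by hour 15) depends on it, milling must finish by hour 15. Backing off its 3-hour duration gives a latest start of hour 12.

12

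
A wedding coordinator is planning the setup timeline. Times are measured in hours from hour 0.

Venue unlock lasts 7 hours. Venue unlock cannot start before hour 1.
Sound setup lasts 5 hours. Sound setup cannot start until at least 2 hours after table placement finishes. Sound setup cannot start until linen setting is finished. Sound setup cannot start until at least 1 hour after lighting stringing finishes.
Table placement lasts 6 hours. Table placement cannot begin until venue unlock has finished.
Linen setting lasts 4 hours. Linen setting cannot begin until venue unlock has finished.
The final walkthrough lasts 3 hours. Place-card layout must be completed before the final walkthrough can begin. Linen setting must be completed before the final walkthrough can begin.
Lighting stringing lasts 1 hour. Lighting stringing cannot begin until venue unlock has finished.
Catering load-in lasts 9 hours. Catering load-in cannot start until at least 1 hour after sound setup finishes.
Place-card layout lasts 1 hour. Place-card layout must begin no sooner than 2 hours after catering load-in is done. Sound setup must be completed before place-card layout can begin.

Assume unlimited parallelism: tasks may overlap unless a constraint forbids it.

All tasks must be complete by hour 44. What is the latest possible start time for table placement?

The final walkthrough must finish by hour 44; it takes 3 hours, so it must start by 44 − 3 = hour 41.
Place-card layout must finish before the final walkthrough (must start by hour 41). With a 1-hour duration, place-card layout must start by 41 − 1 = hour 40.
Catering load-in has to be done before place-card layout (must start by hour 40, minus 2-hour gap → hour 38). That means finishing by hour 38, i.e. starting by 38 − 9 = hour 29.
Sound setup feeds catering load-in (must start by hour 29, minus 1-hour gap → hour 28); place-card layout (must start by hour 40). Taking the minimum, sound setup must finish by hour 28 and start by 28 − 5 = hour 23.
Table placement feeds into sound setup (must start by hour 23, minus 2-hour gap → hour 21); so table placement must finish by hour 21 and therefore start by hour 15.

15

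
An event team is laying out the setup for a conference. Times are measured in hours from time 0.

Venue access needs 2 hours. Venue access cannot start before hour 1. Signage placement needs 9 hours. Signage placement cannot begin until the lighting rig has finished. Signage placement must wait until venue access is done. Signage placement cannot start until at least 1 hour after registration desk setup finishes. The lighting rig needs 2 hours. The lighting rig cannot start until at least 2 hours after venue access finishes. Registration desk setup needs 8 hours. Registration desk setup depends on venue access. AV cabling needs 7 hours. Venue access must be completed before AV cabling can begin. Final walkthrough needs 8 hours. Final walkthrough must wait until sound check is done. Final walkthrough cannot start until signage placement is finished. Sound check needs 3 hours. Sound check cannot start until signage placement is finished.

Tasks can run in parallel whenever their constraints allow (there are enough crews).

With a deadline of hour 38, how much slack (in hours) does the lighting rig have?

11

After its own release at hour 1, venue access can start at hour 1 and finishes at hour 3.
After venue access (finishes hour 3, plus 2-hour gap → hour 5), the lighting rig can start at hour 5 and finishes at hour 7.

Working backward from the deadline:
Final walkthrough must finish by hour 38; it takes 8 hours, so it must start by 38 − 8 = hour 30.
Sound check must finish before final walkthrough (must start by hour 30). With a 3-hour duration, sound check must start by 30 − 3 = hour 27.
Signage placement has several dependents: sound check (must start by hour 27); final walkthrough (must start by hour 30). The earliest of those limits is hour 27, so signage placement must start by 27 − 9 = hour 18.
The lighting rig feeds into signage placement (must start by hour 18); so the lighting rig must finish by hour 18 and therefore start by hour 16.
So the lighting rig can start as early as hour 5 and as late as hour 16, giving 16 − 5 = 11 hours of slack.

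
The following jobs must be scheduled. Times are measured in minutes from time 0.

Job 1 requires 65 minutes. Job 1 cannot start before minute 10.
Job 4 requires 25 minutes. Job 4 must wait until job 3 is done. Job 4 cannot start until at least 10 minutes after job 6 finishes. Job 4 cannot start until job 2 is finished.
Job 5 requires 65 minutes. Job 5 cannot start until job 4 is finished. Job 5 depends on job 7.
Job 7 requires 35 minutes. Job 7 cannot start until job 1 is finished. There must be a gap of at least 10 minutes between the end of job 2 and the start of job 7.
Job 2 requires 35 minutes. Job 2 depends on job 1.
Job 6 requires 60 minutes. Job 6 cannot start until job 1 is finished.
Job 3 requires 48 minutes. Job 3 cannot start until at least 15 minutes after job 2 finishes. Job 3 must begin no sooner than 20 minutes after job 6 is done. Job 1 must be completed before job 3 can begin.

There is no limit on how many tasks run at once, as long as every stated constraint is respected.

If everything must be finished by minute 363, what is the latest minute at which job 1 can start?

Nothing follows job 5; the deadline of minute 363 is its only limit. It must start by 363 − 65 = minute 298.
Job 4 feeds into job 5 (must start by minute 298); so job 4 must finish by minute 298 and therefore start by minute 273.
Job 3 must finish before job 4 (must start by minute 273). With a 48-minute duration, job 3 must start by 273 − 48 = minute 225.
Job 7 must finish before job 5 (must start by minute 298). With a 35-minute duration, job 7 must start by 298 − 35 = minute 263.
Job 2 feeds job 3 (must start by minute 225, minus 15-minute gap → minute 210); job 4 (must start by minute 273); job 7 (must start by minute 263, minus 10-minute gap → minute 253). Taking the minimum, job 2 must finish by minute 210 and start by 210 − 35 = minute 175.
Job 6 feeds job 3 (must start by minute 225, minus 20-minute gap → minute 205); job 4 (must start by minute 273, minus 10-minute gap → minute 263). Taking the minimum, job 6 must finish by minute 205 and start by 205 − 60 = minute 145.
Job 1 feeds job 2 (must start by minute 175); job 3 (must start by minute 225); job 6 (must start by minute 145); job 7 (must start by minute 263). Taking the minimum, job 1 must finish by minute 145 and start by 145 − 65 = minute 80.

80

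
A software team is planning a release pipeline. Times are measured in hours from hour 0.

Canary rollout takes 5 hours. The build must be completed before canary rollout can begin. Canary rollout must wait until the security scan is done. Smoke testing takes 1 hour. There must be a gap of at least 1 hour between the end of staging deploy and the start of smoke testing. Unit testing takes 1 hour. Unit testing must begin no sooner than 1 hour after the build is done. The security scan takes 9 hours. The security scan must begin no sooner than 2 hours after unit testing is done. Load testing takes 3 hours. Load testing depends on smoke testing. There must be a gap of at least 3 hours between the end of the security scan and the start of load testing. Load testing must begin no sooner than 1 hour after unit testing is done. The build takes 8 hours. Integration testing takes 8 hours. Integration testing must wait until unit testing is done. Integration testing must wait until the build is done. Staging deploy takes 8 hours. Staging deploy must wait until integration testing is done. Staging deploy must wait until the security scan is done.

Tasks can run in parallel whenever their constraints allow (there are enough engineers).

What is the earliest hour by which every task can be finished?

The build has no prerequisites, so it starts at hour 0 and finishes at hour 8.
Unit testing cannot begin until the build (finishes hour 8, plus 1-hour gap → hour 9). It runs from hour 9 to 9 + 1 = hour 10.
The security scan waits on unit testing (finishes hour 10, plus 2-hour gap → hour 12), so it starts at hour 12 and finishes at 12 + 9 = hour 21.
Canary rollout cannot start until the build (finishes hour 8); the security scan (finishes hour 21). The controlling bound is hour 21, so canary rollout finishes at 21 + 5 = hour 26.
Integration testing needs all of unit testing (finishes hour 10); the build (finishes hour 8). That puts its earliest start at hour 10; it finishes at 10 + 8 = hour 18.
For staging deploy: integration testing (finishes hour 18); the security scan (finishes hour 21). Taking the maximum gives a start of hour 21, and it finishes at 21 + 8 = hour 29.
After staging deploy (finishes hour 29, plus 1-hour gap → hour 30), smoke testing can start at hour 30 and finishes at hour 31.
For load testing: smoke testing (finishes hour 31); the security scan (finishes hour 21, plus 3-hour gap → hour 24); unit testing (finishes hour 10, plus 1-hour gap → hour 11). Taking the maximum gives a start of hour 31, and it finishes at 31 + 3 = hour 34.
All tasks are finished once the last one completes. Finish times: The build at 8, Unit testing at 10, Integration testing at 18, The security scan at 21, Staging deploy at 29, Smoke testing at 31, Canary rollout at 26, Load testing at 34. The latest is hour 34.

34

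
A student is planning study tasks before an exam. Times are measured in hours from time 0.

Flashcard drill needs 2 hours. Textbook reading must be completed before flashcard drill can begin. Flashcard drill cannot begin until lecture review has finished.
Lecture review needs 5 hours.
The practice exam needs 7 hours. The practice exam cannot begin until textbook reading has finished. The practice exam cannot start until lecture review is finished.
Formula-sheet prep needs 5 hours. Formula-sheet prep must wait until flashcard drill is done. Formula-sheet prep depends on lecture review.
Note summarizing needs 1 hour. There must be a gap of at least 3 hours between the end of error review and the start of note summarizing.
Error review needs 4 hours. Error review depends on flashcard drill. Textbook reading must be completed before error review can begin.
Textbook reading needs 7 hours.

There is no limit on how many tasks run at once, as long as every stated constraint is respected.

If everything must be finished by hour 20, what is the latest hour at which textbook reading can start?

3

To finish by hour 20, note summarizing (duration 1) must start no later than hour 19.
Since note summarizing (must start by hour 19, minus 3-hour gap → hour 16) depends on it, error review must finish by hour 16. Backing off its 4-hour duration gives a latest start of hour 12.
Nothing follows formula-sheet prep; the deadline of hour 20 is its only limit. It must start by 20 − 5 = hour 15.
Flashcard drill has several dependents: error review (must start by hour 12); formula-sheet prep (must start by hour 15). The earliest of those limits is hour 12, so flashcard drill must start by 12 − 2 = hour 10.
The practice exam has no dependents, so it just needs to finish by hour 20. Starting by 20 − 7 = hour 13 achieves that.
Textbook reading feeds flashcard drill (must start by hour 10); the practice exam (must start by hour 13); error review (must start by hour 12). Taking the minimum, textbook reading must finish by hour 10 and start by 10 − 7 = hour 3.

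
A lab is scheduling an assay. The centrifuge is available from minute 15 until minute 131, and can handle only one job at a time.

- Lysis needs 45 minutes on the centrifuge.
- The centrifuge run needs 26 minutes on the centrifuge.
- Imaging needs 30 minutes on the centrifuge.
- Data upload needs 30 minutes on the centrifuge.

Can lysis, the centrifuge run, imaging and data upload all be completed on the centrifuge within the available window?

The centrifuge window is 131 − 15 = 116 minutes.
Running back to back, the jobs need 45 + 26 + 30 + 30 = 131 minutes on the centrifuge.
Since 131 > 116, they cannot all fit.

No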